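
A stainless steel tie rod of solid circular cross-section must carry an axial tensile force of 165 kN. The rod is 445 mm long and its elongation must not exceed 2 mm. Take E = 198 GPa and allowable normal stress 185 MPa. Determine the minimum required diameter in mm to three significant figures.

Required area A ≥ P/σ_allow = 165000/185 = 891.9 mm².
For a solid circular section, d ≥ √(4A/π) = 33.7 mm.
Elongation limit: A ≥ PL/(Eδ_allow) = 165000·445/(198000·2) = 185.4 mm² ⇒ d ≥ 15.36 mm.
The stress limit governs.

33.7 mm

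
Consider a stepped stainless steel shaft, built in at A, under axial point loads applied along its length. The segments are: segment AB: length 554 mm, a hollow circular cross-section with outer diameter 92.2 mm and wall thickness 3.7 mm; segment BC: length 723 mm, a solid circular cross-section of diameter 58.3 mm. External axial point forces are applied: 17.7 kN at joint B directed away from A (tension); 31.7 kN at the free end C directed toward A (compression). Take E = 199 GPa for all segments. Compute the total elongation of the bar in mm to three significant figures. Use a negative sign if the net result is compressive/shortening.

Internal axial forces (sectioning from the free end, tension +): N_BC = -31.7 kN, N_AB = -14 kN.
A_AB = 1029 mm².
A_BC = 2669 mm².
δ_AB = -14000·554/(1029·199000) = -0.03789 mm
δ_BC = -31700·723/(2669·199000) = -0.04314 mm
δ = Σδ_i = -0.08103 mm.

-0.0810 mm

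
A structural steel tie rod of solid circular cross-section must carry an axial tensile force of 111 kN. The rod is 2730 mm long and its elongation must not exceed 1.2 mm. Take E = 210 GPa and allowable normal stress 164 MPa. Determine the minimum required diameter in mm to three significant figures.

39.1 mm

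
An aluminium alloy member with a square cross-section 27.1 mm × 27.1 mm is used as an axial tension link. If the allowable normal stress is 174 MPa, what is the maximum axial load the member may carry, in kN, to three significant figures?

A = 734.4 mm².
P_max = σ_allow · A = 174 · 734.4 = 127800 N = 127.8 kN.

128 kN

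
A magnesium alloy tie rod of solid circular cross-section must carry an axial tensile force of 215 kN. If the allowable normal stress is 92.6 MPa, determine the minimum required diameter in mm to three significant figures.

Required area A ≥ P/σ_allow = 215000/92.6 = 2322 mm².
For a solid circular section, d ≥ √(4A/π) = 54.37 mm.

54.4 mm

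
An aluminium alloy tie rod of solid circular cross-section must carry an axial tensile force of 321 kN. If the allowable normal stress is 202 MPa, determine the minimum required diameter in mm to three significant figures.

Required area A ≥ P/σ_allow = 321000/202 = 1589 mm².
For a solid circular section, d ≥ √(4A/π) = 44.98 mm.

45.0 mm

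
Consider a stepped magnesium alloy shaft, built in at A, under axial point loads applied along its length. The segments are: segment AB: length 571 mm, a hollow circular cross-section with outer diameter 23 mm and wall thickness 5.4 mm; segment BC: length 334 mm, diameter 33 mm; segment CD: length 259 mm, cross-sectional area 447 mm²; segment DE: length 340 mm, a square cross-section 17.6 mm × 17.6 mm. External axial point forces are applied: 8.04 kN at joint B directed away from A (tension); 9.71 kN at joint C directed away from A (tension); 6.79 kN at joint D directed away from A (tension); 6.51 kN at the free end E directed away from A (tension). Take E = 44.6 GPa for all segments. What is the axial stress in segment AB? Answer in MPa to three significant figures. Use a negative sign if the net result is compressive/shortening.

Internal axial forces (sectioning from the free end, tension +): N_DE = 6.51 kN, N_CD = 13.3 kN, N_BC = 23.01 kN, N_AB = 31.05 kN.
A_AB = 298.6 mm².
σ_AB = N_AB/A_AB = 31050/298.6 = 104 MPa.

104 MPa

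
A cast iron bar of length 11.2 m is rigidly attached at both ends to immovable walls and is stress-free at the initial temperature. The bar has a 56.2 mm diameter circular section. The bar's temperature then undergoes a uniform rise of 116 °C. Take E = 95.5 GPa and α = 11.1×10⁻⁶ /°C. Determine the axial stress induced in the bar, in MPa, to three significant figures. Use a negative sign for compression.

Free thermal expansion αLΔT = 11.1e-6 · 11200 · 116 = 14.42 mm.
The walls impose strain ε = −(14.42)/11200 = -1.2876e-03; σ = Eε = 95500 · -1.2876e-03 = -123 MPa.

-123 MPa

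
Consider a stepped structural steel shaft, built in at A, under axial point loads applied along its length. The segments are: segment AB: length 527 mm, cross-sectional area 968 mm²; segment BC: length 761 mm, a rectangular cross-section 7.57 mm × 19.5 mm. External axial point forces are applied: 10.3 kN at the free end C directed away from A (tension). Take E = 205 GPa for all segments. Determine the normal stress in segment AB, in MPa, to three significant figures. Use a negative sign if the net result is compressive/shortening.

10.6 MPa

Internal axial forces (sectioning from the free end, tension +): N_BC = 10.3 kN, N_AB = 10.3 kN.
σ_AB = N_AB/A_AB = 10300/968 = 10.64 MPa.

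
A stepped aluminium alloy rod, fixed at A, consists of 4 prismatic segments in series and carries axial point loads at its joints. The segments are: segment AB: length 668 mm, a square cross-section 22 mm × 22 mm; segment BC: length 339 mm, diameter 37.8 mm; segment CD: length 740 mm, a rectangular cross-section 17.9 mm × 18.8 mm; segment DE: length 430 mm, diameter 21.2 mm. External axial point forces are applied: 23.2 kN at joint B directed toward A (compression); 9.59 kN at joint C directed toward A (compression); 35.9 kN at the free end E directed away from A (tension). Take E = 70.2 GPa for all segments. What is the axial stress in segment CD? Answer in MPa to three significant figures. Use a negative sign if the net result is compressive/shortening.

Internal axial forces (sectioning from the free end, tension +): N_DE = 35.9 kN, N_CD = 35.9 kN, N_BC = 26.31 kN, N_AB = 3.11 kN.
A_CD = 336.5 mm².
σ_CD = N_CD/A_CD = 35900/336.5 = 106.7 MPa.

107 MPa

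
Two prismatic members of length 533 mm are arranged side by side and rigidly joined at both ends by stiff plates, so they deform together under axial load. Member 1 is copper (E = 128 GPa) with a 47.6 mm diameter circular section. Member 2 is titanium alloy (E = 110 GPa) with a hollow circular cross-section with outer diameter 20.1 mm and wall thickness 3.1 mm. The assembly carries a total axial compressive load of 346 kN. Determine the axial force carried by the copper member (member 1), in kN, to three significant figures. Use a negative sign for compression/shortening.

A_1 = 1780 mm².
A_2 = 165.6 mm².
Equal strain + equilibrium ⇒ each member carries load in proportion to AE: A₁E₁ = 227800000 N, A₂E₂ = 18210000 N, ΣAE = 246000000 N.
F₁ = P·A₁E₁/ΣAE = -346000·227800000/246000000 = -320400 N.

-320 kN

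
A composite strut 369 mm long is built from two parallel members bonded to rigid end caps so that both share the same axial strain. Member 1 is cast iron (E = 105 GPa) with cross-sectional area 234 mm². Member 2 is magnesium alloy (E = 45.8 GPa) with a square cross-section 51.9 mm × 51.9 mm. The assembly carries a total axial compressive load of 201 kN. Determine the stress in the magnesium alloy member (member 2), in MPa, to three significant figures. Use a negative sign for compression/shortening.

A_2 = 2694 mm².
Equal strain + equilibrium ⇒ each member carries load in proportion to AE: A₁E₁ = 24570000 N, A₂E₂ = 123400000 N, ΣAE = 147900000 N.
σ₂ = P·E₂/ΣAE = -201000·45800/147900000 = -62.23 MPa.

-62.2 MPa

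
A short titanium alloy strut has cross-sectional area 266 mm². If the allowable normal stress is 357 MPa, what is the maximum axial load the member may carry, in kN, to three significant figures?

95.0 kN

P_max = σ_allow · A = 357 · 266 = 94960 N = 94.96 kN.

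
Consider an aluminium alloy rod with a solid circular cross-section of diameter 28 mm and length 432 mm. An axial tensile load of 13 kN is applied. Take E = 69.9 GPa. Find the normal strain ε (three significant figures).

3.02e-04

A = 615.8 mm².
σ = N/A = 21.11 MPa; ε = σ/E = 21.11/69900 = 3.020e-04.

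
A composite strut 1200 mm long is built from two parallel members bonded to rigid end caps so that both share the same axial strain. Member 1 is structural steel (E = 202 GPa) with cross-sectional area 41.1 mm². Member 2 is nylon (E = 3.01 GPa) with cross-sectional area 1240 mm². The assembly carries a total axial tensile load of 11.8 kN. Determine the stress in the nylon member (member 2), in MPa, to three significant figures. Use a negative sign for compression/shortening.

2.95 MPa

Equal strain + equilibrium ⇒ each member carries load in proportion to AE: A₁E₁ = 8302000 N, A₂E₂ = 3732000 N, ΣAE = 12030000 N.
σ₂ = P·E₂/ΣAE = 11800·3010/12030000 = 2.951 MPa.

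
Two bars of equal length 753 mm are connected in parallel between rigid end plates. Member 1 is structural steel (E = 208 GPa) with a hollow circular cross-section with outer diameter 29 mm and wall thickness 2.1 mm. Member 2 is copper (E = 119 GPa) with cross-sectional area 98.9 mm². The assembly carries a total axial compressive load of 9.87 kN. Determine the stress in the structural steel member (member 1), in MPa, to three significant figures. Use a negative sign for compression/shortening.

A_1 = 177.5 mm².
Equal strain + equilibrium ⇒ each member carries load in proportion to AE: A₁E₁ = 36910000 N, A₂E₂ = 11770000 N, ΣAE = 48680000 N.
σ₁ = P·E₁/ΣAE = -9870·208000/48680000 = -42.17 MPa.

-42.2 MPa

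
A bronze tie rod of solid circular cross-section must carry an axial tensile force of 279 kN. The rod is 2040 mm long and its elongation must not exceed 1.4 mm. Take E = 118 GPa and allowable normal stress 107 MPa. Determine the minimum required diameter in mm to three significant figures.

Required area A ≥ P/σ_allow = 279000/107 = 2607 mm².
For a solid circular section, d ≥ √(4A/π) = 57.62 mm.
Elongation limit: A ≥ PL/(Eδ_allow) = 279000·2040/(118000·1.4) = 3445 mm² ⇒ d ≥ 66.23 mm.
The elongation limit governs.

66.2 mm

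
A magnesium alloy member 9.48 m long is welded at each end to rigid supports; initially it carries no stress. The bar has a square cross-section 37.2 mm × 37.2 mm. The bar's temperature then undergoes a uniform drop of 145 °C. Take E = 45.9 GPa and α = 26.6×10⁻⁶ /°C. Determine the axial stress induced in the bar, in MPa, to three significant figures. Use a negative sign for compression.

Free thermal expansion αLΔT = 26.6e-6 · 9480 · -145 = -36.56 mm.
The walls impose strain ε = −(-36.56)/9480 = 3.8570e-03; σ = Eε = 45900 · 3.8570e-03 = 177 MPa.

177 MPa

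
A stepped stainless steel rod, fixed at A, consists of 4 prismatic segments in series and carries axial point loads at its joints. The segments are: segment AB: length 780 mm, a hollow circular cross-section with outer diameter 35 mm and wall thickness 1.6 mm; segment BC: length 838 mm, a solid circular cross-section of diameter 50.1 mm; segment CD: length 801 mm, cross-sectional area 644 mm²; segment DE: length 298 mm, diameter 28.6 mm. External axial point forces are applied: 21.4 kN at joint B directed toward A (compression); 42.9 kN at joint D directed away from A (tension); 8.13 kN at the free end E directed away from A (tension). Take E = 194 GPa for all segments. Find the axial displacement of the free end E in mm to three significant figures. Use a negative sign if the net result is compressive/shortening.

1.17 mm

Internal axial forces (sectioning from the free end, tension +): N_DE = 8.13 kN, N_CD = 51.03 kN, N_BC = 51.03 kN, N_AB = 29.63 kN.
A_AB = 167.9 mm².
A_BC = 1971 mm².
A_DE = 642.4 mm².
δ_AB = 29630·780/(167.9·194000) = 0.7096 mm
δ_BC = 51030·838/(1971·194000) = 0.1118 mm
δ_CD = 51030·801/(644·194000) = 0.3272 mm
δ_DE = 8130·298/(642.4·194000) = 0.01944 mm
δ = Σδ_i = 1.168 mm.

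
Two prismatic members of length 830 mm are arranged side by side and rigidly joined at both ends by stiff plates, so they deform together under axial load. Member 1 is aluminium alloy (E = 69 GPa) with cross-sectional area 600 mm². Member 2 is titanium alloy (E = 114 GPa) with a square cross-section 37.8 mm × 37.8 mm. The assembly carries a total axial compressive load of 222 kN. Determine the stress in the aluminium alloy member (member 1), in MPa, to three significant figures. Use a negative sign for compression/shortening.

A_2 = 1429 mm².
Equal strain + equilibrium ⇒ each member carries load in proportion to AE: A₁E₁ = 41400000 N, A₂E₂ = 162900000 N, ΣAE = 204300000 N.
σ₁ = P·E₁/ΣAE = -222000·69000/204300000 = -74.98 MPa.

-75.0 MPa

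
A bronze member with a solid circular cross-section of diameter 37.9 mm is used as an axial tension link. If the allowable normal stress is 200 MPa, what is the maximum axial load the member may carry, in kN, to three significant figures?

226 kN

A = 1128 mm².
P_max = σ_allow · A = 200 · 1128 = 225600 N = 225.6 kN.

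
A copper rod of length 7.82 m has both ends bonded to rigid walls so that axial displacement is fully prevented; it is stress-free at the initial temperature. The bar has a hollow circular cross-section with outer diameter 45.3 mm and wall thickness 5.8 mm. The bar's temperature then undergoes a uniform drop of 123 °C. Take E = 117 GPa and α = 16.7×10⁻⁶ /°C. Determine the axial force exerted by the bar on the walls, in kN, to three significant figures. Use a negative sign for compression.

173 kN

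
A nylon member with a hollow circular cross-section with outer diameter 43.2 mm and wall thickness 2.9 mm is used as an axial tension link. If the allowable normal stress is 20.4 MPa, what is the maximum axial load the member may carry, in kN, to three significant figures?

A = 367.2 mm².
P_max = σ_allow · A = 20.4 · 367.2 = 7490 N = 7.49 kN.

7.49 kN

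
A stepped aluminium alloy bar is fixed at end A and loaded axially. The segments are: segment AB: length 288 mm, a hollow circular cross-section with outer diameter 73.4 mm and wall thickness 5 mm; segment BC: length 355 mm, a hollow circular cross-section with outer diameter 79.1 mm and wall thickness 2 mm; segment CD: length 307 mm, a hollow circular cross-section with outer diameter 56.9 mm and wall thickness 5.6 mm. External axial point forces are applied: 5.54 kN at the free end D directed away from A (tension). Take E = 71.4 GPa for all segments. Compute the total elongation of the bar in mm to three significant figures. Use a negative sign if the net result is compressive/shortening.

0.104 mm

Internal axial forces (sectioning from the free end, tension +): N_CD = 5.54 kN, N_BC = 5.54 kN, N_AB = 5.54 kN.
A_AB = 1074 mm².
A_BC = 484.4 mm².
A_CD = 902.5 mm².
δ_AB = 5540·288/(1074·71400) = 0.0208 mm
δ_BC = 5540·355/(484.4·71400) = 0.05686 mm
δ_CD = 5540·307/(902.5·71400) = 0.02639 mm
δ = Σδ_i = 0.1041 mm.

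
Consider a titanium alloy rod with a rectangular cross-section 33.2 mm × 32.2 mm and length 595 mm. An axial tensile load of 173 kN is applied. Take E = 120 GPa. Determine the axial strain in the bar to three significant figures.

A = 1069 mm².
σ = N/A = 161.8 MPa; ε = σ/E = 161.8/120000 = 1.349e-03.

0.00135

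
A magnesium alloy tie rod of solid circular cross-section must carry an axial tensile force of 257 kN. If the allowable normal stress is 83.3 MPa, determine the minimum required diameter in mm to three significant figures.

62.7 mm

Required area A ≥ P/σ_allow = 257000/83.3 = 3085 mm².
For a solid circular section, d ≥ √(4A/π) = 62.68 mm.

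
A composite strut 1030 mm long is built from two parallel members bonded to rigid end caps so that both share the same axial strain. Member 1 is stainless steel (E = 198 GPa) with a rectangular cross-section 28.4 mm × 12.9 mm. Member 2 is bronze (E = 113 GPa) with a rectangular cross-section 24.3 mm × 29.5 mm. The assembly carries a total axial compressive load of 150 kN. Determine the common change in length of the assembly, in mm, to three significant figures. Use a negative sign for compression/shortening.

-1.01 mm

A_1 = 366.4 mm².
A_2 = 716.9 mm².
Equal strain + equilibrium ⇒ each member carries load in proportion to AE: A₁E₁ = 72540000 N, A₂E₂ = 81000000 N, ΣAE = 153500000 N.
δ = PL/ΣAE = -150000·1030/153500000 = -1.006 mm.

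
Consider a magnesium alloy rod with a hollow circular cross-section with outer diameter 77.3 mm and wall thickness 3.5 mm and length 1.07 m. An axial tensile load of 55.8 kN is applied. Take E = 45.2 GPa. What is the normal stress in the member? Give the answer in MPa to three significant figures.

A = 811.5 mm².
σ = N/A = 55800/811.5 = 68.76 MPa.

68.8 MPa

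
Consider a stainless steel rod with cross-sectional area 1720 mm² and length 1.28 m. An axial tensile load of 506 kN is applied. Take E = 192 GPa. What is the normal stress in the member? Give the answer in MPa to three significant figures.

σ = N/A = 506000/1720 = 294.2 MPa.

294 MPa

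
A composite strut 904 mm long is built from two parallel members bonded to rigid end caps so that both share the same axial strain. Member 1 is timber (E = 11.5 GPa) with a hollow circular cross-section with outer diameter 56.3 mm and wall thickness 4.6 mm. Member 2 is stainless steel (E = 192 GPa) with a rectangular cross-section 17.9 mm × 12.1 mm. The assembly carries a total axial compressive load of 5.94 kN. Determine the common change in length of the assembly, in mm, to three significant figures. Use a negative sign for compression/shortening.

A_1 = 747.1 mm².
A_2 = 216.6 mm².
Equal strain + equilibrium ⇒ each member carries load in proportion to AE: A₁E₁ = 8592000 N, A₂E₂ = 41590000 N, ΣAE = 50180000 N.
δ = PL/ΣAE = -5940·904/50180000 = -0.107 mm.

-0.107 mm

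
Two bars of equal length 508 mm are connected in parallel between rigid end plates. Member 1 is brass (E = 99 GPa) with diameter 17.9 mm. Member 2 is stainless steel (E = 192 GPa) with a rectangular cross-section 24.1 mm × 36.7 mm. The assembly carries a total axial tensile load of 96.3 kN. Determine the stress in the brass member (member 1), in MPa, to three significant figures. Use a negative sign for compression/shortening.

49.0 MPa

A_1 = 251.6 mm².
A_2 = 884.5 mm².
Equal strain + equilibrium ⇒ each member carries load in proportion to AE: A₁E₁ = 24910000 N, A₂E₂ = 169800000 N, ΣAE = 194700000 N.
σ₁ = P·E₁/ΣAE = 96300·99000/194700000 = 48.96 MPa.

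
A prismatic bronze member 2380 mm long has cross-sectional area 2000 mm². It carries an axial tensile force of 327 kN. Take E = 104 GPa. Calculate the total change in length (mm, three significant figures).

δ_mech = NL/(AE) = 327000·2380/(2000·104000) = 3.742 mm.

3.74 mm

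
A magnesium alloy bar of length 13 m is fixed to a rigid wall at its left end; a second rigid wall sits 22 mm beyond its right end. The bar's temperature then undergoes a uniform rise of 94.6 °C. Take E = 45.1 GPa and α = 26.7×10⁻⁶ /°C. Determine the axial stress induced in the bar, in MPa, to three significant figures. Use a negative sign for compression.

Free thermal expansion αLΔT = 26.7e-6 · 13000 · 94.6 = 32.84 mm.
The walls engage after the gap closes; constrained expansion = 32.84 − 22 = 10.84 mm.
The walls impose strain ε = −(10.84)/13000 = -8.3351e-04; σ = Eε = 45100 · -8.3351e-04 = -37.59 MPa.

-37.6 MPa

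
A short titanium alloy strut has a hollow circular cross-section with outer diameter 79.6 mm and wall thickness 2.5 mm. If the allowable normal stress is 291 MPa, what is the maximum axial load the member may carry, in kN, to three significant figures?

A = 605.5 mm².
P_max = σ_allow · A = 291 · 605.5 = 176200 N = 176.2 kN.

176 kN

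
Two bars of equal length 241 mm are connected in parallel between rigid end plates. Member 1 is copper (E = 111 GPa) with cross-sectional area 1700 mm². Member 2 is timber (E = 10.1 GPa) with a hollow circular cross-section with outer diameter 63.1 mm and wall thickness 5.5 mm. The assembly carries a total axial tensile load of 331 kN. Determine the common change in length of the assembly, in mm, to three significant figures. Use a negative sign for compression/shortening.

A_2 = 995.3 mm².
Equal strain + equilibrium ⇒ each member carries load in proportion to AE: A₁E₁ = 188700000 N, A₂E₂ = 10050000 N, ΣAE = 198800000 N.
δ = PL/ΣAE = 331000·241/198800000 = 0.4014 mm.

0.401 mm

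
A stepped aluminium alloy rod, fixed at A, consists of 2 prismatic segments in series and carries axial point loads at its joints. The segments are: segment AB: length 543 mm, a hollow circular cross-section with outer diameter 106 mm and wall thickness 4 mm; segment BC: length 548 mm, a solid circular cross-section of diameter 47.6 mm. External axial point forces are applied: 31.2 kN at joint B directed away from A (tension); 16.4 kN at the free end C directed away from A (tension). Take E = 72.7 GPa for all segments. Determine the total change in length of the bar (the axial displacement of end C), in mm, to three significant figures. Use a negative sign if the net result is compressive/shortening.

Internal axial forces (sectioning from the free end, tension +): N_BC = 16.4 kN, N_AB = 47.6 kN.
A_AB = 1282 mm².
A_BC = 1780 mm².
δ_AB = 47600·543/(1282·72700) = 0.2774 mm
δ_BC = 16400·548/(1780·72700) = 0.06947 mm
δ = Σδ_i = 0.3468 mm.

0.347 mm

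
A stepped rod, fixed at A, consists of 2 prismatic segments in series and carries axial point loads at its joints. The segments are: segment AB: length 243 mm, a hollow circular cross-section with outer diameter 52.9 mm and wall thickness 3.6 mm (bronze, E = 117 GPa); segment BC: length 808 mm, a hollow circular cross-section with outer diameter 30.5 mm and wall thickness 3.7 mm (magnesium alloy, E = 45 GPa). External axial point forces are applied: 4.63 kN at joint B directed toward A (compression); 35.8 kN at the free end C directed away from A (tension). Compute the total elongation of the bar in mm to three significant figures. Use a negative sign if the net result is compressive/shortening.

2.18 mm

Internal axial forces (sectioning from the free end, tension +): N_BC = 35.8 kN, N_AB = 31.17 kN.
A_AB = 557.6 mm².
A_BC = 311.5 mm².
δ_AB = 31170·243/(557.6·117000) = 0.1161 mm
δ_BC = 35800·808/(311.5·45000) = 2.063 mm
δ = Σδ_i = 2.18 mm.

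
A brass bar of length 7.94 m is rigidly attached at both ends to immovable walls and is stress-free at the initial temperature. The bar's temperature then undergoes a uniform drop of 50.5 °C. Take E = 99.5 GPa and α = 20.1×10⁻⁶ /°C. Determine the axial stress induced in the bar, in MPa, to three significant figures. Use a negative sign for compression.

101 MPa

Free thermal expansion αLΔT = 20.1e-6 · 7940 · -50.5 = -8.059 mm.
The walls impose strain ε = −(-8.059)/7940 = 1.0150e-03; σ = Eε = 99500 · 1.0150e-03 = 101 MPa.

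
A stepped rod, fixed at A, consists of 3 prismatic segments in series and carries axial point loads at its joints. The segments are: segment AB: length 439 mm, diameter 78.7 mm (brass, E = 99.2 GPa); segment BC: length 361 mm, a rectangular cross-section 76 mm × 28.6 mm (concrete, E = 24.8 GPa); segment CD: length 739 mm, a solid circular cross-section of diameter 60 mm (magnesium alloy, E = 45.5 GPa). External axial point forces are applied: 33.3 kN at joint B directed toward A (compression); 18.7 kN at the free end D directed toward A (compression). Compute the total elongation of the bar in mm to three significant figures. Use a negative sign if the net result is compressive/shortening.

Internal axial forces (sectioning from the free end, tension +): N_CD = -18.7 kN, N_BC = -18.7 kN, N_AB = -52 kN.
A_AB = 4865 mm².
A_BC = 2174 mm².
A_CD = 2827 mm².
δ_AB = -52000·439/(4865·99200) = -0.04731 mm
δ_BC = -18700·361/(2174·24800) = -0.1252 mm
δ_CD = -18700·739/(2827·45500) = -0.1074 mm
δ = Σδ_i = -0.28 mm.

-0.280 mm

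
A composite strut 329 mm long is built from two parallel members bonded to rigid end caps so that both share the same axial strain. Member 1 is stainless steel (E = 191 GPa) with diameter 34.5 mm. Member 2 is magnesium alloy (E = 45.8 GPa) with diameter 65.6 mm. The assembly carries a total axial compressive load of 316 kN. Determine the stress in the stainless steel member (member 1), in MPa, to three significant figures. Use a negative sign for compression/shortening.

A_1 = 934.8 mm².
A_2 = 3380 mm².
Equal strain + equilibrium ⇒ each member carries load in proportion to AE: A₁E₁ = 178600000 N, A₂E₂ = 154800000 N, ΣAE = 333300000 N.
σ₁ = P·E₁/ΣAE = -316000·191000/333300000 = -181.1 MPa.

-181 MPa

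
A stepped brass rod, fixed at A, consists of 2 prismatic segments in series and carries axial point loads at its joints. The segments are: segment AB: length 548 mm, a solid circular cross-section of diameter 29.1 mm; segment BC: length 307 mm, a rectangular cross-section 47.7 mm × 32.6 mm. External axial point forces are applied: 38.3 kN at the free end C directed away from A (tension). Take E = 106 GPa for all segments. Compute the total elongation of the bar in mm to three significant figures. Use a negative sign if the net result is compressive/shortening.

Internal axial forces (sectioning from the free end, tension +): N_BC = 38.3 kN, N_AB = 38.3 kN.
A_AB = 665.1 mm².
A_BC = 1555 mm².
δ_AB = 38300·548/(665.1·106000) = 0.2977 mm
δ_BC = 38300·307/(1555·106000) = 0.07133 mm
δ = Σδ_i = 0.369 mm.

0.369 mm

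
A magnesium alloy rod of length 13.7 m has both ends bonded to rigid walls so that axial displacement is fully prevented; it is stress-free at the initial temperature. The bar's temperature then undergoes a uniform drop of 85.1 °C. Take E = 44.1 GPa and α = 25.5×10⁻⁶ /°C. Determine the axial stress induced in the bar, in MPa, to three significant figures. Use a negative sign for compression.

95.7 MPa

Free thermal expansion αLΔT = 25.5e-6 · 13700 · -85.1 = -29.73 mm.
The walls impose strain ε = −(-29.73)/13700 = 2.1700e-03; σ = Eε = 44100 · 2.1700e-03 = 95.7 MPa.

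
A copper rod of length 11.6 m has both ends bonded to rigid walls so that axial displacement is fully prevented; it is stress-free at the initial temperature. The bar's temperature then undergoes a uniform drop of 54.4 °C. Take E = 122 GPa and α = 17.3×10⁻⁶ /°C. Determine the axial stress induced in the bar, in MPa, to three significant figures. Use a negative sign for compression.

Free thermal expansion αLΔT = 17.3e-6 · 11600 · -54.4 = -10.92 mm.
The walls impose strain ε = −(-10.92)/11600 = 9.4112e-04; σ = Eε = 122000 · 9.4112e-04 = 114.8 MPa.

115 MPa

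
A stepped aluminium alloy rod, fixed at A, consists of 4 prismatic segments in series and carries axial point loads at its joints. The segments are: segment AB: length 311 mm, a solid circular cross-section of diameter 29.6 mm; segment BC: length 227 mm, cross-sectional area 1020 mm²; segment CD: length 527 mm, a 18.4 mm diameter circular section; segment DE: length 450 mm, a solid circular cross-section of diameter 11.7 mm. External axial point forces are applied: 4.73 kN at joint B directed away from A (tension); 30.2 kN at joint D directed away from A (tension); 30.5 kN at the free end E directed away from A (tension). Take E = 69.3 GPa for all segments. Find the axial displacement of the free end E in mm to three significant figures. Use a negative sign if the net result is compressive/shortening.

Internal axial forces (sectioning from the free end, tension +): N_DE = 30.5 kN, N_CD = 60.7 kN, N_BC = 60.7 kN, N_AB = 65.43 kN.
A_AB = 688.1 mm².
A_CD = 265.9 mm².
A_DE = 107.5 mm².
δ_AB = 65430·311/(688.1·69300) = 0.4267 mm
δ_BC = 60700·227/(1020·69300) = 0.1949 mm
δ_CD = 60700·527/(265.9·69300) = 1.736 mm
δ_DE = 30500·450/(107.5·69300) = 1.842 mm
δ = Σδ_i = 4.2 mm.

4.20 mm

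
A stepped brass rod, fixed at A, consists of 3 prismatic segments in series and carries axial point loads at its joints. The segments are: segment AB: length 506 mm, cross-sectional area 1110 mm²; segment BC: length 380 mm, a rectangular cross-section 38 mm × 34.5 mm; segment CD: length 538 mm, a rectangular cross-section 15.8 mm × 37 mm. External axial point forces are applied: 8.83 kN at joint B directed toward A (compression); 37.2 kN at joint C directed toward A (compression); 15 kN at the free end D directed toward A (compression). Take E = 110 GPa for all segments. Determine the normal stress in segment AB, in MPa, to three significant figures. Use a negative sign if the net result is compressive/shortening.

Internal axial forces (sectioning from the free end, tension +): N_CD = -15 kN, N_BC = -52.2 kN, N_AB = -61.03 kN.
σ_AB = N_AB/A_AB = -61030/1110 = -54.98 MPa.

-55.0 MPa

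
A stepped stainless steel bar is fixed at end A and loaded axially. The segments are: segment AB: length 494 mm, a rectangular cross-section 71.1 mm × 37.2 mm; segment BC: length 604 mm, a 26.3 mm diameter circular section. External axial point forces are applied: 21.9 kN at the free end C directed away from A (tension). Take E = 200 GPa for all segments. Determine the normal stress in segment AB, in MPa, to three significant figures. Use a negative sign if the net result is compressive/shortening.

Internal axial forces (sectioning from the free end, tension +): N_BC = 21.9 kN, N_AB = 21.9 kN.
A_AB = 2645 mm².
σ_AB = N_AB/A_AB = 21900/2645 = 8.28 MPa.

8.28 MPa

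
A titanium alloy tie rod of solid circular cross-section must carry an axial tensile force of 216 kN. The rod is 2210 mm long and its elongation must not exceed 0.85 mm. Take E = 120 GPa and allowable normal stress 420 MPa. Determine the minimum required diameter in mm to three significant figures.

77.2 mm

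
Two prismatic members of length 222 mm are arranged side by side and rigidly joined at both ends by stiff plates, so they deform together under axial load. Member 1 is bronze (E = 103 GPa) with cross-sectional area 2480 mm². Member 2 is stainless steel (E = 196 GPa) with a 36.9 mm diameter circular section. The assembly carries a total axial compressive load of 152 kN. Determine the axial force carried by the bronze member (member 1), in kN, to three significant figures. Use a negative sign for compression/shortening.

-83.5 kN

A_2 = 1069 mm².
Equal strain + equilibrium ⇒ each member carries load in proportion to AE: A₁E₁ = 255400000 N, A₂E₂ = 209600000 N, ΣAE = 465000000 N.
F₁ = P·A₁E₁/ΣAE = -152000·255400000/465000000 = -83490 N.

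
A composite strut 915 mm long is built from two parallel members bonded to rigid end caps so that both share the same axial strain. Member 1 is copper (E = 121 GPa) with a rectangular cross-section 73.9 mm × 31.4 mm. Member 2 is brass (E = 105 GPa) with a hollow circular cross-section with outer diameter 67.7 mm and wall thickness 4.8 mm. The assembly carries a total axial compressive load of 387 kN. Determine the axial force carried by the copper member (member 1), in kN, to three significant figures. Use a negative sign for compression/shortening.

-286 kN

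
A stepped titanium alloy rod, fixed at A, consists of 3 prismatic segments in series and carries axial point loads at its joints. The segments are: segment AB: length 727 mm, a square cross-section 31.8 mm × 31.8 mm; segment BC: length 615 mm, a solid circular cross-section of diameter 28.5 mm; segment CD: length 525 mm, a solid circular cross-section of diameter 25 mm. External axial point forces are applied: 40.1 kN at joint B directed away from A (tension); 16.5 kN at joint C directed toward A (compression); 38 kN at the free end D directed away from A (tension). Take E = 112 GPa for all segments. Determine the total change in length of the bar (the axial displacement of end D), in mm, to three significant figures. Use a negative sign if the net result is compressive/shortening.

0.943 mm

Internal axial forces (sectioning from the free end, tension +): N_CD = 38 kN, N_BC = 21.5 kN, N_AB = 61.6 kN.
A_AB = 1011 mm².
A_BC = 637.9 mm².
A_CD = 490.9 mm².
δ_AB = 61600·727/(1011·112000) = 0.3954 mm
δ_BC = 21500·615/(637.9·112000) = 0.1851 mm
δ_CD = 38000·525/(490.9·112000) = 0.3629 mm
δ = Σδ_i = 0.9433 mm.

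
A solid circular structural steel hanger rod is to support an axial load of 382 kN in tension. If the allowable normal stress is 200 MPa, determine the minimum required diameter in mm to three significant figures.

Required area A ≥ P/σ_allow = 382000/200 = 1910 mm².
For a solid circular section, d ≥ √(4A/π) = 49.31 mm.

49.3 mm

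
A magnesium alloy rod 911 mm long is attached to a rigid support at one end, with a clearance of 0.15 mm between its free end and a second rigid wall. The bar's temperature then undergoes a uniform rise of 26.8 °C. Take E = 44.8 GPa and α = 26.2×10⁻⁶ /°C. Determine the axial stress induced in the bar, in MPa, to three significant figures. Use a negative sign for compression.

Free thermal expansion αLΔT = 26.2e-6 · 911 · 26.8 = 0.6397 mm.
The walls engage after the gap closes; constrained expansion = 0.6397 − 0.15 = 0.4897 mm.
The walls impose strain ε = −(0.4897)/911 = -5.3751e-04; σ = Eε = 44800 · -5.3751e-04 = -24.08 MPa.

-24.1 MPa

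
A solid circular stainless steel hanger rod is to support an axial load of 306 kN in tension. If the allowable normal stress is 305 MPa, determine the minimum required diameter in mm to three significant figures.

35.7 mm

Required area A ≥ P/σ_allow = 306000/305 = 1003 mm².
For a solid circular section, d ≥ √(4A/π) = 35.74 mm.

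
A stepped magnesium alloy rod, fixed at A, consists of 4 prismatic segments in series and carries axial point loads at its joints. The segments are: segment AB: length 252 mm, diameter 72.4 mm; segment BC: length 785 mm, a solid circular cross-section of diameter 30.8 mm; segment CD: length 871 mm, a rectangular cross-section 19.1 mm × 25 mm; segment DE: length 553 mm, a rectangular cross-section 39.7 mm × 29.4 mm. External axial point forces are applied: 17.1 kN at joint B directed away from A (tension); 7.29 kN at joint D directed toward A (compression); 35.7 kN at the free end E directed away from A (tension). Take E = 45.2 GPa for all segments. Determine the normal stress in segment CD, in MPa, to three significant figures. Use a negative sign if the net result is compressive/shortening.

59.5 MPa

Internal axial forces (sectioning from the free end, tension +): N_DE = 35.7 kN, N_CD = 28.41 kN, N_BC = 28.41 kN, N_AB = 45.51 kN.
A_CD = 477.5 mm².
σ_CD = N_CD/A_CD = 28410/477.5 = 59.5 MPa.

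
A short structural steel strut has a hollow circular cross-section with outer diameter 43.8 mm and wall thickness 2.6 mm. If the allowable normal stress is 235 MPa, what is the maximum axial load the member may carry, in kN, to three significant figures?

79.1 kN

A = 336.5 mm².
P_max = σ_allow · A = 235 · 336.5 = 79080 N = 79.08 kN.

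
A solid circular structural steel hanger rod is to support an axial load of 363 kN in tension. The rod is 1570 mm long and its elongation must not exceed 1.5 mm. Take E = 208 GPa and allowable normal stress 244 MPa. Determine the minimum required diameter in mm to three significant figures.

Required area A ≥ P/σ_allow = 363000/244 = 1488 mm².
For a solid circular section, d ≥ √(4A/π) = 43.52 mm.
Elongation limit: A ≥ PL/(Eδ_allow) = 363000·1570/(208000·1.5) = 1827 mm² ⇒ d ≥ 48.23 mm.
The elongation limit governs.

48.2 mm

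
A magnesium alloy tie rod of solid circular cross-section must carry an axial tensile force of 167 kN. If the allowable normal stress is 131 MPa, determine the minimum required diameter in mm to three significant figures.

40.3 mm

Required area A ≥ P/σ_allow = 167000/131 = 1275 mm².
For a solid circular section, d ≥ √(4A/π) = 40.29 mm.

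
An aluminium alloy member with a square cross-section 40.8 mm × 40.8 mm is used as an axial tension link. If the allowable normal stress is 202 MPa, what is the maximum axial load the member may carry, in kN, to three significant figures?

336 kN

A = 1665 mm².
P_max = σ_allow · A = 202 · 1665 = 336300 N = 336.3 kN.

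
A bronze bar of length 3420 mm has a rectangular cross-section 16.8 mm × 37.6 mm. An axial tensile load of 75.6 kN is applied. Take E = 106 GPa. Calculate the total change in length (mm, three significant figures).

3.86 mm

A = 631.7 mm².
δ_mech = NL/(AE) = 75600·3420/(631.7·106000) = 3.861 mm.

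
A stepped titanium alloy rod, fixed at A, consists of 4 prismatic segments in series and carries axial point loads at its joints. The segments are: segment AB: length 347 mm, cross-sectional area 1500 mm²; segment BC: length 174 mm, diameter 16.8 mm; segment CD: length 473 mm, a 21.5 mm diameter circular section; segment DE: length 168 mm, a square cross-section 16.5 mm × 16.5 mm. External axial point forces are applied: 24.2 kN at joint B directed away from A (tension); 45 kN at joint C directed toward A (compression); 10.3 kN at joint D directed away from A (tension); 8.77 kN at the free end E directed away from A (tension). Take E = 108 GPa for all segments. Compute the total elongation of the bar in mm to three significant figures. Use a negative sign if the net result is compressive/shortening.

0.0880 mm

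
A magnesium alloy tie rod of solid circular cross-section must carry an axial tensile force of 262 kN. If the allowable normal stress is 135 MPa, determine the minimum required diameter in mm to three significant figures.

49.7 mm

Required area A ≥ P/σ_allow = 262000/135 = 1941 mm².
For a solid circular section, d ≥ √(4A/π) = 49.71 mm.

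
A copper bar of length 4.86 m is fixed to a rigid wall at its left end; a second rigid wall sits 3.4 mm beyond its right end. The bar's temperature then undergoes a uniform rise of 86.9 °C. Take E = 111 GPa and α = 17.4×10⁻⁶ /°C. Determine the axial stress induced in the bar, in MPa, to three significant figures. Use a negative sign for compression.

-90.2 MPa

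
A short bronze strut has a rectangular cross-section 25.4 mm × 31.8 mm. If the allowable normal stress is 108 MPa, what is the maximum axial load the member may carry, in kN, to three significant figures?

A = 807.7 mm².
P_max = σ_allow · A = 108 · 807.7 = 87230 N = 87.23 kN.

87.2 kN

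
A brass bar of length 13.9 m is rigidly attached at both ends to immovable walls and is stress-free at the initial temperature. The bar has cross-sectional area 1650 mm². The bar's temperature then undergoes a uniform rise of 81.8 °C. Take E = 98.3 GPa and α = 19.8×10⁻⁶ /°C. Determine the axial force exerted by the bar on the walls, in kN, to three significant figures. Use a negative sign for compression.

-263 kN

Free thermal expansion αLΔT = 19.8e-6 · 13900 · 81.8 = 22.51 mm.
The walls impose strain ε = −(22.51)/13900 = -1.6196e-03; σ = Eε = 98300 · -1.6196e-03 = -159.2 MPa.
Wall reaction R = σ·A = -159.2·1650 = -262700 N = -262.7 kN.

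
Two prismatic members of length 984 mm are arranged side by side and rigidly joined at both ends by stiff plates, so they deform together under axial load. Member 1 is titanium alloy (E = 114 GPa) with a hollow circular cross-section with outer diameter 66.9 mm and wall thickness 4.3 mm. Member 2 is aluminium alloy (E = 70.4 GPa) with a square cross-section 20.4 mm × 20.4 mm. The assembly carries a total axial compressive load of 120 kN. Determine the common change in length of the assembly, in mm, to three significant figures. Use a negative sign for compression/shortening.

A_1 = 845.7 mm².
A_2 = 416.2 mm².
Equal strain + equilibrium ⇒ each member carries load in proportion to AE: A₁E₁ = 96400000 N, A₂E₂ = 29300000 N, ΣAE = 125700000 N.
δ = PL/ΣAE = -120000·984/125700000 = -0.9394 mm.

-0.939 mm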